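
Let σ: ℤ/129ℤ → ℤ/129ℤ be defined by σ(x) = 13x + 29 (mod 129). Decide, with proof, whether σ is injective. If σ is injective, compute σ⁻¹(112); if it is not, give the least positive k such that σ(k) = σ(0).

If σ(s) = σ(t), then 13s ≡ 13t (mod 129). Because gcd(13, 129) = 1, we may cancel 13 to get s ≡ t (mod 129).
So σ is injective.
We now compute 13⁻¹ mod 129 explicitly. Euclid's algorithm: 129 = 9·13 + 12, 13 = 1·12 + 1; back-substituting gives 1 = 10·13 − 1·129, so 13⁻¹ ≡ 10 (mod 129).
Since σ is injective, we compute σ⁻¹(112): solve 13x + 29 ≡ 112 (mod 129), i.e. 13x ≡ 83 (mod 129).
Multiplying by 13⁻¹ = 10 gives x ≡ 10·83 = 830 = 6·129 + 56 ≡ 56 (mod 129).
Check: σ(56) = 13·56 + 29 = 757 = 5·129 + 112 ≡ 112 (mod 129).

56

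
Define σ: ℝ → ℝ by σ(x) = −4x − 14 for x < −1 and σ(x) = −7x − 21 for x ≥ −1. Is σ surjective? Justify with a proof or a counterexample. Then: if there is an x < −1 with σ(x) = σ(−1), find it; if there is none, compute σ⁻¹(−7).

Both pieces are strictly decreasing (slopes −4 and −7), so each is injective on its own interval.
The left piece maps (−∞, −1) onto (−10, ∞); the right piece maps [−1, ∞) onto (−∞, −14].
The union (−10, ∞) ∪ (−∞, −14] omits the interval between −10 and −14; in particular −10 has no preimage. So σ is not surjective.
Because the two images are disjoint, no x < −1 has σ(x) = σ(−1), so we compute σ⁻¹(−7): −7 lies in (−10, ∞), so solve −4x − 14 = −7: x = (−7 + 14)/(−4) = −7/4.

-7/4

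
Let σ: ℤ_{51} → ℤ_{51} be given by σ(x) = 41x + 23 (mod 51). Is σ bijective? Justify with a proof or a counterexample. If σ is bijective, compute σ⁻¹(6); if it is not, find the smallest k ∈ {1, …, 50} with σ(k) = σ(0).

17

By definition, σ is injective if σ(s) = σ(t) implies s = t.
Suppose σ(s) = σ(t) in ℤ_{51}. Then 41s + 23 ≡ 41t + 23 (mod 51), therefore 41(s − t) ≡ 0 (mod 51).
Since gcd(41, 51) = 1, 41 is invertible modulo 51, hence s − t ≡ 0 (mod 51), i.e. s = t.
We now compute 41⁻¹ mod 51 explicitly. Euclid's algorithm: 51 = 1·41 + 10, 41 = 4·10 + 1; back-substituting gives 1 = 5·41 − 4·51, so 41⁻¹ ≡ 5 (mod 51).
Then y ↦ 5(y − 23) is a two-sided inverse to σ, so every y ∈ ℤ_{51} has a preimage.
Hence σ is bijective.
Since σ is bijective, we find σ⁻¹(6): we need 41x ≡ 6 − 23 ≡ 34 (mod 51). Using 41⁻¹ = 5: x ≡ 5·34 = 170 = 3·51 + 17, so x = 17.
Check: σ(17) = 41·17 + 23 = 720 = 14·51 + 6 ≡ 6 (mod 51).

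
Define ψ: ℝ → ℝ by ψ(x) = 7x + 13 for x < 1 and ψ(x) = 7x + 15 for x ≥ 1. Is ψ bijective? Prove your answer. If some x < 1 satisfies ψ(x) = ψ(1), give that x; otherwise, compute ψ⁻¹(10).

Both pieces are strictly increasing (slopes 7 and 7), so each is injective on its own interval.
The left piece maps (−∞, 1) onto (−∞, 20); the right piece maps [1, ∞) onto [22, ∞).
The images leave a gap (20 has no preimage), so ψ is not surjective, hence not bijective.
Because the two images are disjoint, no x < 1 has ψ(x) = ψ(1), so we compute ψ⁻¹(10): 10 lies in (−∞, 20), so solve 7x + 13 = 10: x = (10 − 13)/7 = −3/7.

-3/7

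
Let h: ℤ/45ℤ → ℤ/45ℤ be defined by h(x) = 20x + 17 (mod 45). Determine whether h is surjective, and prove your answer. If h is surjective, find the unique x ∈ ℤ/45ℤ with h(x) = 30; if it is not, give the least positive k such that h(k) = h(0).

Since gcd(20, 45) = 5, we have 20x ≡ 0 (mod 5) for all x, so h(x) ≡ 2 (mod 5).
But 0 ≢ 2 (mod 5), so 0 ∈ ℤ/45ℤ has no preimage. Thus h is not surjective.
Since h is not surjective, we find the least positive k with h(k) = h(0): this means 20k ≡ 0 (mod 45), i.e. 45 ∣ 20k. Since gcd(20, 45) = 5, dividing through by 5 this holds exactly when 9 ∣ 4k, and as gcd(4, 9) = 1, exactly when 9 ∣ k.
The smallest positive such k is 9.

9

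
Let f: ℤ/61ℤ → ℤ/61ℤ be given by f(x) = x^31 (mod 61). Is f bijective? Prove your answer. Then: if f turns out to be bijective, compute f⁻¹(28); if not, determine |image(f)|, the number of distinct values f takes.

33

Since 61 is prime, the nonzero elements of ℤ/61ℤ form a cyclic group of order 60.
As gcd(31, 60) = 1, raising to the 31st power is a bijection on this group: if u^31 ≡ v^31 then (uv^{−1})^31 = 1, and the only element of order dividing gcd(31, 60) = 1 is 1, so u = v.
With f(0) = 0 this makes f injective on all of ℤ/61ℤ, hence bijective (finite equal-size domain and codomain). In particular f is bijective.
Since f is bijective, we find the preimage of 28. The inverse of x ↦ x^31 on (ℤ/61ℤ)^× is x ↦ x^31, because 31·31 = 961 = 16·60 + 1 ≡ 1 (mod 60) and x^{60} = 1 for x ≠ 0 (Fermat). So f⁻¹(28) = 28^31 mod 61.
Repeated squaring mod 61: 28^1 ≡ 28, 28^2 ≡ 28² = 784 ≡ 52, 28^4 ≡ 52² = 2704 ≡ 20, 28^8 ≡ 20² = 400 ≡ 34, 28^16 ≡ 34² = 1156 ≡ 58. Since 31 = 16 + 8 + 4 + 2 + 1, 28^31 ≡ 58·34·20·52·28: 58·34 = 1972 ≡ 20, then 20·20 = 400 ≡ 34, then 34·52 = 1768 ≡ 60, then 60·28 = 1680 ≡ 33. So 28^31 ≡ 33 (mod 61).
Hence f⁻¹(28) = 33.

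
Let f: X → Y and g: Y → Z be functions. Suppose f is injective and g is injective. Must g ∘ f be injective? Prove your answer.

injective

Suppose (g ∘ f)(u) = (g ∘ f)(v), i.e. g(f(u)) = g(f(v)).
Since g is injective, f(u) = f(v). Since f is injective, u = v. Therefore g ∘ f is injective.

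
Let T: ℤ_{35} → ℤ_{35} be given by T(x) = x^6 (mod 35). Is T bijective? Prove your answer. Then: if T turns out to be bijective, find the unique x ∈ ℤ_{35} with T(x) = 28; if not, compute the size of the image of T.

T(2): Repeated squaring mod 35: 2^1 ≡ 2, 2^2 ≡ 2² = 4, 2^4 ≡ 4² = 16. Since 6 = 4 + 2, 2^6 ≡ 16·4: 16·4 = 64 ≡ 29. So 2^6 ≡ 29 (mod 35).
T(3): Repeated squaring mod 35: 3^1 ≡ 3, 3^2 ≡ 3² = 9, 3^4 ≡ 9² = 81 ≡ 11. Since 6 = 4 + 2, 3^6 ≡ 11·9: 11·9 = 99 ≡ 29. So 3^6 ≡ 29 (mod 35).
So T(2) = T(3) = 29 while 2 ≠ 3, so T is not injective, hence not bijective.
Since T is not bijective, we determine |image(T)|. Computing x^6 mod 35 for each x (by repeated squaring, reducing mod 35 at every step), the values T(0), T(1), …, T(34) are: 0, 1, 29, 29, 1, 15, 1, 14, 29, 1, 15, 1, 29, 29, 21, 15, 1, 29, 29, 1, 15, 21, 29, 29, 1, 15, 1, 29, 14, 1, 15, 1, 29, 29, 1.
The distinct values are {0, 1, 14, 15, 21, 29}; there are 6 of them.

6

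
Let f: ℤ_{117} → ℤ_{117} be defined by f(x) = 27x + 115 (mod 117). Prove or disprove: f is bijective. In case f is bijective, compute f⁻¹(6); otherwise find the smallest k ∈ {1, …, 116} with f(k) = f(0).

13

We have gcd(27, 117) = 9 > 1. Taking x_1 = 0 and x_2 = 13: f(0) = 115 and f(13) = 27·13 + 115 = 466 ≡ 115 (mod 117).
So f(0) = f(13) while 0 ≠ 13, so f is not injective, hence not bijective.
Since f is not bijective, we find the least positive k with f(k) = f(0): this means 27k ≡ 0 (mod 117), i.e. 117 ∣ 27k. Since gcd(27, 117) = 9, dividing through by 9 this holds exactly when 13 ∣ 3k, and as gcd(3, 13) = 1, exactly when 13 ∣ k.
The smallest positive such k is 13.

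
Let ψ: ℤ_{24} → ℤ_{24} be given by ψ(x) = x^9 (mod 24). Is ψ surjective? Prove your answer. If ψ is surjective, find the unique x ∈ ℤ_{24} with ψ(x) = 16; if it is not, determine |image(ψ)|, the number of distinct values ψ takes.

ψ(0) = 0^9 = 0.
ψ(6): Repeated squaring mod 24: 6^1 ≡ 6, 6^2 ≡ 6² = 36 ≡ 12, 6^4 ≡ 12² = 144 ≡ 0, 6^8 ≡ 0² = 0. Since 9 = 8 + 1, 6^9 ≡ 0·6: 0·6 = 0. So 6^9 ≡ 0 (mod 24).
So ψ(0) = ψ(6) = 0 while 0 ≠ 6, therefore ψ is not injective.
A non-injective map from the 24-element set ℤ_{24} to itself takes at most 23 distinct values, so it cannot be surjective. Hence ψ is not surjective.
Since ψ is not surjective, we determine |image(ψ)|. Computing x^9 mod 24 for each x (by repeated squaring, reducing mod 24 at every step), the values ψ(0), ψ(1), …, ψ(23) are: 0, 1, 8, 3, 16, 5, 0, 7, 8, 9, 16, 11, 0, 13, 8, 15, 16, 17, 0, 19, 8, 21, 16, 23.
The distinct values are {0, 1, 3, 5, 7, 8, 9, 11, 13, 15, 16, 17, 19, 21, 23}; there are 15 of them.

15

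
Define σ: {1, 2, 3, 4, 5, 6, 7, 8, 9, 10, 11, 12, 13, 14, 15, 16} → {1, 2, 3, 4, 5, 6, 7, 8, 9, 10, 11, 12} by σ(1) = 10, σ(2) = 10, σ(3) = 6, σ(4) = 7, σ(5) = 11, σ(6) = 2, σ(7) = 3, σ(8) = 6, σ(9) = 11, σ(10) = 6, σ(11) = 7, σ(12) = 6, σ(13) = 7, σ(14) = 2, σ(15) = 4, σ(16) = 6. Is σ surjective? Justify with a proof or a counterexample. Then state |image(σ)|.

No element maps to 1, so σ is not surjective.
The image of σ is {2, 3, 4, 6, 7, 10, 11}, which has 7 elements.

7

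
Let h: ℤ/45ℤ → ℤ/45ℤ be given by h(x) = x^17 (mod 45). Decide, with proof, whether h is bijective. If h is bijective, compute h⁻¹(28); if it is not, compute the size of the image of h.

h(0) = 0^17 = 0.
h(15): Repeated squaring mod 45: 15^1 ≡ 15, 15^2 ≡ 15² = 225 ≡ 0, 15^4 ≡ 0² = 0, 15^8 ≡ 0² = 0, 15^16 ≡ 0² = 0. Since 17 = 16 + 1, 15^17 ≡ 0·15: 0·15 = 0. So 15^17 ≡ 0 (mod 45).
So h(0) = h(15) = 0 while 0 ≠ 15, hence h is not injective, hence not bijective.
Since h is not bijective, we determine |image(h)|. Computing x^17 mod 45 for each x (by repeated squaring, reducing mod 45 at every step), the values h(0), h(1), …, h(44) are: 0, 1, 32, 18, 34, 20, 36, 22, 8, 9, 10, 41, 27, 43, 29, 0, 31, 17, 18, 19, 5, 36, 7, 38, 9, 40, 26, 27, 28, 14, 0, 16, 2, 18, 4, 35, 36, 37, 23, 9, 25, 11, 27, 13, 44.
The distinct values are {0, 1, 2, 4, 5, 7, 8, 9, 10, 11, 13, 14, 16, 17, 18, 19, 20, 22, 23, 25, 26, 27, 28, 29, 31, 32, 34, 35, 36, 37, 38, 40, 41, 43, 44}; there are 35 of them.

35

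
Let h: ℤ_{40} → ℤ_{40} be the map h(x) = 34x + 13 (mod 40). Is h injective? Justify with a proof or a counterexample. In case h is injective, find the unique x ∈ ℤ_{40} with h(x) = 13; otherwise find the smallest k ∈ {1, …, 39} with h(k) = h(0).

20

We have gcd(34, 40) = 2 > 1. Taking x_1 = 0 and x_2 = 20: h(0) = 13 and h(20) = 34·20 + 13 = 693 ≡ 13 (mod 40).
So h(0) = h(20) while 0 ≠ 20, hence h is not injective.
Since h is not injective, we find the least positive k with h(k) = h(0): this means 34k ≡ 0 (mod 40), i.e. 40 ∣ 34k. Since gcd(34, 40) = 2, dividing through by 2 this holds exactly when 20 ∣ 17k, and as gcd(17, 20) = 1, exactly when 20 ∣ k.
The smallest positive such k is 20.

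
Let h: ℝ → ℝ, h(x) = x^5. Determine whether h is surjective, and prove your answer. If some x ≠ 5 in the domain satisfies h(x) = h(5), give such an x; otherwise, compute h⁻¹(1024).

For any y ∈ ℝ, x = y^{1/5} ∈ ℝ gives h(x) = y, so h is surjective.
Since x ↦ x^5 is strictly increasing on ℝ, it is injective there, so no x ≠ 5 in the domain has h(x) = h(5). We therefore compute h⁻¹(1024) = 1024^{1/5} = 4 (indeed 4^5 = 1024).

4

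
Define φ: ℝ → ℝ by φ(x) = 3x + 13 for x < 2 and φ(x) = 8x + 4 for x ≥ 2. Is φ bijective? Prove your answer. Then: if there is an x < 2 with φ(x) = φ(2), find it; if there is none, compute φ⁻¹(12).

-1/3

Both pieces are strictly increasing (slopes 3 and 8), so each is injective on its own interval.
The left piece maps (−∞, 2) onto (−∞, 19); the right piece maps [2, ∞) onto [20, ∞).
The images leave a gap (19 has no preimage), so φ is not surjective, hence not bijective.
Because the two images are disjoint, no x < 2 has φ(x) = φ(2), so we compute φ⁻¹(12): 12 lies in (−∞, 19), so solve 3x + 13 = 12: x = (12 − 13)/3 = −1/3.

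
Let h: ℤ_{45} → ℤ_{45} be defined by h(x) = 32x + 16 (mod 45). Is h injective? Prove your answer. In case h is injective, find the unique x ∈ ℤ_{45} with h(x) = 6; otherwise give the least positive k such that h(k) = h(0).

25

Suppose h(s) = h(t) in ℤ_{45}. Then 32s + 16 ≡ 32t + 16 (mod 45), hence 32(s − t) ≡ 0 (mod 45).
Since gcd(32, 45) = 1, 32 is invertible modulo 45, so s − t ≡ 0 (mod 45), i.e. s = t.
So h is injective.
We now compute 32⁻¹ mod 45 explicitly. Euclid's algorithm: 45 = 1·32 + 13, 32 = 2·13 + 6, 13 = 2·6 + 1; back-substituting gives 1 = 38·32 − 27·45, so 32⁻¹ ≡ 38 (mod 45).
Since h is injective, we find h⁻¹(6): we need 32x ≡ 6 − 16 ≡ 35 (mod 45). Using 32⁻¹ = 38: x ≡ 38·35 = 1330 = 29·45 + 25, so x = 25.
Check: h(25) = 32·25 + 16 = 816 = 18·45 + 6 ≡ 6 (mod 45).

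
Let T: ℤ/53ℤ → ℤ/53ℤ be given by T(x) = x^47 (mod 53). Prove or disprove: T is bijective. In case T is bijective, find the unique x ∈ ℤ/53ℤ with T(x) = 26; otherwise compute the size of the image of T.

5

Since 53 is prime, the nonzero elements of ℤ/53ℤ form a cyclic group of order 52.
As gcd(47, 52) = 1, raising to the 47th power is a bijection on this group: if x_1^47 ≡ x_2^47 then (x_1x_2^{−1})^47 = 1, and the only element of order dividing gcd(47, 52) = 1 is 1, so x_1 = x_2.
With T(0) = 0 this makes T injective on all of ℤ/53ℤ, hence bijective (finite equal-size domain and codomain). In particular T is bijective.
Since T is bijective, we find the preimage of 26. The inverse of x ↦ x^47 on (ℤ/53ℤ)^× is x ↦ x^31, because 47·31 = 1457 = 28·52 + 1 ≡ 1 (mod 52) and x^{52} = 1 for x ≠ 0 (Fermat). So T⁻¹(26) = 26^31 mod 53.
Repeated squaring mod 53: 26^1 ≡ 26, 26^2 ≡ 26² = 676 ≡ 40, 26^4 ≡ 40² = 1600 ≡ 10, 26^8 ≡ 10² = 100 ≡ 47, 26^16 ≡ 47² = 2209 ≡ 36. Since 31 = 16 + 8 + 4 + 2 + 1, 26^31 ≡ 36·47·10·40·26: 36·47 = 1692 ≡ 49, then 49·10 = 490 ≡ 13, then 13·40 = 520 ≡ 43, then 43·26 = 1118 ≡ 5. So 26^31 ≡ 5 (mod 53).
Hence T⁻¹(26) = 5.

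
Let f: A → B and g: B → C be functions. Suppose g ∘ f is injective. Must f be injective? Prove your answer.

Suppose f(x_1) = f(x_2). Applying g: (g ∘ f)(x_1) = (g ∘ f)(x_2). Since g ∘ f is injective, x_1 = x_2. Therefore f is injective.

injective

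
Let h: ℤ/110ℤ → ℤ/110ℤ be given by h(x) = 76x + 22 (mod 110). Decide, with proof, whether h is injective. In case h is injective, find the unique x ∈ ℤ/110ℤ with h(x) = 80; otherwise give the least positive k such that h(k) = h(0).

By definition, h is injective when h(s) = h(t) forces s = t.
We have gcd(76, 110) = 2 > 1. Taking s = 0 and t = 55: h(0) = 22 and h(55) = 76·55 + 22 = 4202 ≡ 22 (mod 110).
So h(0) = h(55) while 0 ≠ 55, so h is not injective.
Since h is not injective, we find the least positive k with h(k) = h(0): this means 76k ≡ 0 (mod 110), i.e. 110 ∣ 76k. Since gcd(76, 110) = 2, dividing through by 2 this holds exactly when 55 ∣ 38k, and as gcd(38, 55) = 1, exactly when 55 ∣ k.
The smallest positive such k is 55.

55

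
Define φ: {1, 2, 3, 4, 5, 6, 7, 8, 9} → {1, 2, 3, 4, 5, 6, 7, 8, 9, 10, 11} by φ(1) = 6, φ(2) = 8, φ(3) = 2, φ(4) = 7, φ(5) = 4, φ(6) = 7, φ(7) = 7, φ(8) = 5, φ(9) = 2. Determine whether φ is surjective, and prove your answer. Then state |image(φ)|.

No element maps to 1, so φ is not surjective.
The image of φ is {2, 4, 5, 6, 7, 8}, which has 6 elements.

6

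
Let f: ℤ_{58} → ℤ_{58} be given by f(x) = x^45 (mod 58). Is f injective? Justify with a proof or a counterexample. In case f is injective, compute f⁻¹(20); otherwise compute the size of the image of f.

Computing x^45 mod 58 for each x (by repeated squaring, reducing mod 58 at every step), the values f(0), f(1), …, f(57) are: 0, 1, 50, 31, 6, 9, 42, 53, 10, 33, 44, 3, 12, 51, 40, 47, 36, 17, 26, 43, 54, 19, 34, 45, 20, 23, 56, 37, 28, 29, 30, 21, 2, 35, 38, 13, 24, 39, 4, 15, 32, 41, 22, 11, 18, 7, 46, 55, 14, 25, 48, 5, 16, 49, 52, 27, 8, 57.
Every element of ℤ_{58} appears exactly once in this list, so f is a bijection, and in particular injective.
Since f is injective, we read off the preimage of 20 from the same table: f(24) = 20, so f⁻¹(20) = 24.

24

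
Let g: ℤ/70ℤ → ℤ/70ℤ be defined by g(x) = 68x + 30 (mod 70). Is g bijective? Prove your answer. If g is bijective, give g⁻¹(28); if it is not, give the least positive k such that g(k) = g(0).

35

We have gcd(68, 70) = 2 > 1. Taking u = 0 and v = 35: g(0) = 30 and g(35) = 68·35 + 30 = 2410 ≡ 30 (mod 70).
So g(0) = g(35) while 0 ≠ 35, thus g is not injective, hence not bijective.
Since g is not bijective, we find the least positive k with g(k) = g(0): this means 68k ≡ 0 (mod 70), i.e. 70 ∣ 68k. Since gcd(68, 70) = 2, dividing through by 2 this holds exactly when 35 ∣ 34k, and as gcd(34, 35) = 1, exactly when 35 ∣ k.
The smallest positive such k is 35.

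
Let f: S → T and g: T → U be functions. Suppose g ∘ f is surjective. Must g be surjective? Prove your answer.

surjective

Let c ∈ U. Since g ∘ f is surjective, some a ∈ S has g(f(a)) = c. Then b = f(a) ∈ T satisfies g(b) = c. So g is surjective.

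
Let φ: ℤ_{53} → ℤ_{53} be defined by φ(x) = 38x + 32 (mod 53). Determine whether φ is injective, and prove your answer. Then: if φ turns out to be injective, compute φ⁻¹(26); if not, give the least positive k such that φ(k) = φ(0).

Suppose φ(a) = φ(b) in ℤ_{53}. Then 38a + 32 ≡ 38b + 32 (mod 53), hence 38(a − b) ≡ 0 (mod 53).
Since gcd(38, 53) = 1, 38 is invertible modulo 53, thus a − b ≡ 0 (mod 53), i.e. a = b.
So φ is injective.
We now compute 38⁻¹ mod 53 explicitly. Euclid's algorithm: 53 = 1·38 + 15, 38 = 2·15 + 8, 15 = 1·8 + 7, 8 = 1·7 + 1; back-substituting gives 1 = 7·38 − 5·53, so 38⁻¹ ≡ 7 (mod 53).
Since φ is injective, we find φ⁻¹(26): we need 38x ≡ 26 − 32 ≡ 47 (mod 53). Using 38⁻¹ = 7: x ≡ 7·47 = 329 = 6·53 + 11, so x = 11.
Check: φ(11) = 38·11 + 32 = 450 = 8·53 + 26 ≡ 26 (mod 53).

11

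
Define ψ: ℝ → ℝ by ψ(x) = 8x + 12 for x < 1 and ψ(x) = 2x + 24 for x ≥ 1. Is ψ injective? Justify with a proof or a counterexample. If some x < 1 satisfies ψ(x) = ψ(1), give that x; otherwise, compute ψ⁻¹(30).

3

Both pieces are strictly increasing (slopes 8 and 2), so each is injective on its own interval.
The left piece maps (−∞, 1) onto (−∞, 20); the right piece maps [1, ∞) onto [26, ∞).
These images are disjoint, so no value is attained by both pieces. So ψ is injective.
Because the two images are disjoint, no x < 1 has ψ(x) = ψ(1), so we compute ψ⁻¹(30): 30 lies in [26, ∞), so solve 2x + 24 = 30: x = (30 − 24)/2 = 3.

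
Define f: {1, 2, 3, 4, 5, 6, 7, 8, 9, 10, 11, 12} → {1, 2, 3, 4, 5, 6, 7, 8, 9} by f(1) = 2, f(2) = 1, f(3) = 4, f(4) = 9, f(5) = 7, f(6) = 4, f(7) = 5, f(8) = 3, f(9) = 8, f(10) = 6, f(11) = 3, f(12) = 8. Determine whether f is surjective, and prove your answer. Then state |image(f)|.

Every element of the codomain has a preimage: 1 = f(2), 2 = f(1), 3 = f(8), 4 = f(3), 5 = f(7), 6 = f(10), 7 = f(5), 8 = f(9), 9 = f(4).
Hence f is surjective.
The image of f is {1, 2, 3, 4, 5, 6, 7, 8, 9}, which has 9 elements.

9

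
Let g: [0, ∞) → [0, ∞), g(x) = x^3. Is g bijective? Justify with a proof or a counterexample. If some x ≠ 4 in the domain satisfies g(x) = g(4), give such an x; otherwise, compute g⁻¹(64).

On [0, ∞), x ↦ x^3 is strictly increasing (injective) and for any y ∈ [0, ∞) the 3rd root y^{1/3} lies in [0, ∞) (surjective). So g is bijective.
Since x ↦ x^3 is strictly increasing on [0, ∞), it is injective there, so no x ≠ 4 in the domain has g(x) = g(4). We therefore compute g⁻¹(64) = 64^{1/3} = 4 (indeed 4^3 = 64).

4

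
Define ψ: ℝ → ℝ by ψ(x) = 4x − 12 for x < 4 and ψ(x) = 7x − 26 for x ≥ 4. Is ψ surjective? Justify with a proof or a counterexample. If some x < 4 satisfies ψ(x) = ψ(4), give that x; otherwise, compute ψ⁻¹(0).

Both pieces are strictly increasing (slopes 4 and 7), so each is injective on its own interval.
The left piece maps (−∞, 4) onto (−∞, 4); the right piece maps [4, ∞) onto [2, ∞).
The union (−∞, 4) ∪ [2, ∞) covers ℝ, so ψ is surjective.
For the follow-up: the images overlap, so an x < 4 with ψ(x) = ψ(4) exists. ψ(4) = 2; solving 4x − 12 = 2 for x < 4 gives x = (2 + 12)/4 = 7/2.

7/2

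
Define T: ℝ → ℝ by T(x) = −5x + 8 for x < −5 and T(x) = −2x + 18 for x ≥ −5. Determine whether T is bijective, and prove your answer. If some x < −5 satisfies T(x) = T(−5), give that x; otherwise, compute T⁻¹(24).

Both pieces are strictly decreasing (slopes −5 and −2), so each is injective on its own interval.
The left piece maps (−∞, −5) onto (33, ∞); the right piece maps [−5, ∞) onto (−∞, 28].
The images leave a gap (33 has no preimage), so T is not surjective, hence not bijective.
Because the two images are disjoint, no x < −5 has T(x) = T(−5), so we compute T⁻¹(24): 24 lies in (−∞, 28], so solve −2x + 18 = 24: x = (24 − 18)/(−2) = −3.

-3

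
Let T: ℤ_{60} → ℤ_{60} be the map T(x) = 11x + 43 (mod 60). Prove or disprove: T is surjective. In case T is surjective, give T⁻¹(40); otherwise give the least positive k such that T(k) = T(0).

27

Since gcd(11, 60) = 1, 11 is invertible modulo 60. Euclid's algorithm: 60 = 5·11 + 5, 11 = 2·5 + 1; back-substituting gives 1 = 11·11 − 2·60, so 11⁻¹ ≡ 11 (mod 60).
Then y ↦ 11(y − 43) is a two-sided inverse to T, so every y ∈ ℤ_{60} has a preimage.
Therefore T is surjective.
Since T is surjective, we compute T⁻¹(40): solve 11x + 43 ≡ 40 (mod 60), i.e. 11x ≡ 57 (mod 60).
Multiplying by 11⁻¹ = 11 gives x ≡ 11·57 = 627 = 10·60 + 27 ≡ 27 (mod 60).
Check: T(27) = 11·27 + 43 = 340 = 5·60 + 40 ≡ 40 (mod 60).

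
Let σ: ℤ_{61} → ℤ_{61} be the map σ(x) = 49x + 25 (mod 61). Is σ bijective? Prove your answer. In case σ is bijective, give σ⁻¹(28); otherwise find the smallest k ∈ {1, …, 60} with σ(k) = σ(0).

Suppose σ(a) = σ(b) in ℤ_{61}. Then 49a + 25 ≡ 49b + 25 (mod 61), therefore 49(a − b) ≡ 0 (mod 61).
Since gcd(49, 61) = 1, 49 is invertible modulo 61, so a − b ≡ 0 (mod 61), i.e. a = b.
We now compute 49⁻¹ mod 61 explicitly. Euclid's algorithm: 61 = 1·49 + 12, 49 = 4·12 + 1; back-substituting gives 1 = 5·49 − 4·61, so 49⁻¹ ≡ 5 (mod 61).
Then y ↦ 5(y − 25) is a two-sided inverse to σ, so every y ∈ ℤ_{61} has a preimage.
Hence σ is bijective.
Since σ is bijective, we compute σ⁻¹(28): solve 49x + 25 ≡ 28 (mod 61), i.e. 49x ≡ 3 (mod 61).
Multiplying by 49⁻¹ = 5 gives x ≡ 5·3 = 15 ≡ 15 (mod 61).
Check: σ(15) = 49·15 + 25 = 760 = 12·61 + 28 ≡ 28 (mod 61).

15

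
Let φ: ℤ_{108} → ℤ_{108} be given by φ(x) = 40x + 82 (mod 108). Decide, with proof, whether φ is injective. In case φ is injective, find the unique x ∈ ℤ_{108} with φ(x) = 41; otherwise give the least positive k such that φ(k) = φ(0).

By definition, injectivity means: for all a, b in the domain, φ(a) = φ(b) implies a = b.
We have gcd(40, 108) = 4 > 1. Taking a = 0 and b = 27: φ(0) = 82 and φ(27) = 40·27 + 82 = 1162 ≡ 82 (mod 108).
So φ(0) = φ(27) while 0 ≠ 27, so φ is not injective.
Since φ is not injective, we find the least positive k with φ(k) = φ(0): this means 40k ≡ 0 (mod 108), i.e. 108 ∣ 40k. Since gcd(40, 108) = 4, dividing through by 4 this holds exactly when 27 ∣ 10k, and as gcd(10, 27) = 1, exactly when 27 ∣ k.
The smallest positive such k is 27.

27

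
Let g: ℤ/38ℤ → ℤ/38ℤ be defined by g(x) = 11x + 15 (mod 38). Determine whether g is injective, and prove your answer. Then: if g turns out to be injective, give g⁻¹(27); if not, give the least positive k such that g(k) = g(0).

8

If g(s) = g(t), then 11s ≡ 11t (mod 38). Because gcd(11, 38) = 1, we may cancel 11 to get s ≡ t (mod 38).
So g is injective.
We now compute 11⁻¹ mod 38 explicitly. Euclid's algorithm: 38 = 3·11 + 5, 11 = 2·5 + 1; back-substituting gives 1 = 7·11 − 2·38, so 11⁻¹ ≡ 7 (mod 38).
Since g is injective, we compute g⁻¹(27): solve 11x + 15 ≡ 27 (mod 38), i.e. 11x ≡ 12 (mod 38).
Multiplying by 11⁻¹ = 7 gives x ≡ 7·12 = 84 = 2·38 + 8 ≡ 8 (mod 38).
Check: g(8) = 11·8 + 15 = 103 = 2·38 + 27 ≡ 27 (mod 38).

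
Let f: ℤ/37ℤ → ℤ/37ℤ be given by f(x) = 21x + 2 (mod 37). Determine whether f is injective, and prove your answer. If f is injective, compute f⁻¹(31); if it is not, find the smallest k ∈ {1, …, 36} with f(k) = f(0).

If f(a) = f(b), then 21a ≡ 21b (mod 37). Because gcd(21, 37) = 1, we may cancel 21 to get a ≡ b (mod 37).
Thus f is injective.
We now compute 21⁻¹ mod 37 explicitly. Euclid's algorithm: 37 = 1·21 + 16, 21 = 1·16 + 5, 16 = 3·5 + 1; back-substituting gives 1 = 30·21 − 17·37, so 21⁻¹ ≡ 30 (mod 37).
Since f is injective, we compute f⁻¹(31): solve 21x + 2 ≡ 31 (mod 37), i.e. 21x ≡ 29 (mod 37).
Multiplying by 21⁻¹ = 30 gives x ≡ 30·29 = 870 = 23·37 + 19 ≡ 19 (mod 37).
Check: f(19) = 21·19 + 2 = 401 = 10·37 + 31 ≡ 31 (mod 37).

19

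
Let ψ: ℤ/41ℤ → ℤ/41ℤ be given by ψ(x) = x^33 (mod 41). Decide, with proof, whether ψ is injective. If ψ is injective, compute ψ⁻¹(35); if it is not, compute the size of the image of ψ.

15

Since 41 is prime, the nonzero elements of ℤ/41ℤ form a cyclic group of order 40.
As gcd(33, 40) = 1, raising to the 33rd power is a bijection on this group: if a^33 ≡ b^33 then (ab^{−1})^33 = 1, and the only element of order dividing gcd(33, 40) = 1 is 1, so a = b.
With ψ(0) = 0 this makes ψ injective on all of ℤ/41ℤ, hence bijective (finite equal-size domain and codomain). In particular ψ is injective.
Since ψ is injective, we find the preimage of 35. The inverse of x ↦ x^33 on (ℤ/41ℤ)^× is x ↦ x^17, because 33·17 = 561 = 14·40 + 1 ≡ 1 (mod 40) and x^{40} = 1 for x ≠ 0 (Fermat). So ψ⁻¹(35) = 35^17 mod 41.
Repeated squaring mod 41: 35^1 ≡ 35, 35^2 ≡ 35² = 1225 ≡ 36, 35^4 ≡ 36² = 1296 ≡ 25, 35^8 ≡ 25² = 625 ≡ 10, 35^16 ≡ 10² = 100 ≡ 18. Since 17 = 16 + 1, 35^17 ≡ 18·35: 18·35 = 630 ≡ 15. So 35^17 ≡ 15 (mod 41).
Hence ψ⁻¹(35) = 15.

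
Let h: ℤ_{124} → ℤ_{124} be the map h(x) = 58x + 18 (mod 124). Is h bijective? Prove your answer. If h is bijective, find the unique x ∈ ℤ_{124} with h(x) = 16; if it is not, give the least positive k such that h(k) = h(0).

62

By definition, h is injective when h(s) = h(t) forces s = t.
We have gcd(58, 124) = 2 > 1. Taking s = 0 and t = 62: h(0) = 18 and h(62) = 58·62 + 18 = 3614 ≡ 18 (mod 124).
So h(0) = h(62) while 0 ≠ 62, so h is not injective, hence not bijective.
Since h is not bijective, we find the least positive k with h(k) = h(0): this means 58k ≡ 0 (mod 124), i.e. 124 ∣ 58k. Since gcd(58, 124) = 2, dividing through by 2 this holds exactly when 62 ∣ 29k, and as gcd(29, 62) = 1, exactly when 62 ∣ k.
The smallest positive such k is 62.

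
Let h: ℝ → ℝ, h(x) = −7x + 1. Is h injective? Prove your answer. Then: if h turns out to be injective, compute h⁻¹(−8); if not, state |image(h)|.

By definition, h is injective if h(a) = h(b) implies a = b.
Suppose h(a) = h(b). Then −7a + 1 = −7b + 1, therefore −7a = −7b, so a = b.
Therefore h is injective.
Since h is injective, we compute h⁻¹(−8) = (−8 − 1)/(−7) = 9/7.

9/7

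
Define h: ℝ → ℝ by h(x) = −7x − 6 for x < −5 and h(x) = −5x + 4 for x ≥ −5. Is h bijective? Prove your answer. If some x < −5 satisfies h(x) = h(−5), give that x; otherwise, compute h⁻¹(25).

-21/5

Both pieces are strictly decreasing (slopes −7 and −5), so each is injective on its own interval.
The left piece maps (−∞, −5) onto (29, ∞); the right piece maps [−5, ∞) onto (−∞, 29].
Since 29 = 29, the images partition ℝ: h is injective and surjective, hence bijective.
Because the two images are disjoint, no x < −5 has h(x) = h(−5), so we compute h⁻¹(25): 25 lies in (−∞, 29], so solve −5x + 4 = 25: x = (25 − 4)/(−5) = −21/5.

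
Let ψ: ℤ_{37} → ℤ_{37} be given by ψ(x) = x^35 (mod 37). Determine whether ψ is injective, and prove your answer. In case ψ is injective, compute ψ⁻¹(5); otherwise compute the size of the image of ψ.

Since 37 is prime, the nonzero elements of ℤ_{37} form a cyclic group of order 36.
As gcd(35, 36) = 1, raising to the 35th power is a bijection on this group: if u^35 ≡ v^35 then (uv^{−1})^35 = 1, and the only element of order dividing gcd(35, 36) = 1 is 1, so u = v.
With ψ(0) = 0 this makes ψ injective on all of ℤ_{37}, hence bijective (finite equal-size domain and codomain). In particular ψ is injective.
Since ψ is injective, we find the preimage of 5. The inverse of x ↦ x^35 on (ℤ_{37})^× is x ↦ x^35, because 35·35 = 1225 = 34·36 + 1 ≡ 1 (mod 36) and x^{36} = 1 for x ≠ 0 (Fermat). So ψ⁻¹(5) = 5^35 mod 37.
Repeated squaring mod 37: 5^1 ≡ 5, 5^2 ≡ 5² = 25, 5^4 ≡ 25² = 625 ≡ 33, 5^8 ≡ 33² = 1089 ≡ 16, 5^16 ≡ 16² = 256 ≡ 34, 5^32 ≡ 34² = 1156 ≡ 9. Since 35 = 32 + 2 + 1, 5^35 ≡ 9·25·5: 9·25 = 225 ≡ 3, then 3·5 = 15. So 5^35 ≡ 15 (mod 37).
Hence ψ⁻¹(5) = 15.

15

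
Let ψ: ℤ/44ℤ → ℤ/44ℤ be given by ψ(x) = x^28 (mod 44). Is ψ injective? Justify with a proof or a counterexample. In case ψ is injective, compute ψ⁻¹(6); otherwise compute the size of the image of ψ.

ψ(10): Repeated squaring mod 44: 10^1 ≡ 10, 10^2 ≡ 10² = 100 ≡ 12, 10^4 ≡ 12² = 144 ≡ 12, 10^8 ≡ 12² = 144 ≡ 12, 10^16 ≡ 12² = 144 ≡ 12. Since 28 = 16 + 8 + 4, 10^28 ≡ 12·12·12: 12·12 = 144 ≡ 12, then 12·12 = 144 ≡ 12. So 10^28 ≡ 12 (mod 44).
ψ(12): Repeated squaring mod 44: 12^1 ≡ 12, 12^2 ≡ 12² = 144 ≡ 12, 12^4 ≡ 12² = 144 ≡ 12, 12^8 ≡ 12² = 144 ≡ 12, 12^16 ≡ 12² = 144 ≡ 12. Since 28 = 16 + 8 + 4, 12^28 ≡ 12·12·12: 12·12 = 144 ≡ 12, then 12·12 = 144 ≡ 12. So 12^28 ≡ 12 (mod 44).
So ψ(10) = ψ(12) = 12 while 10 ≠ 12, hence ψ is not injective.
Since ψ is not injective, we determine |image(ψ)|. Computing x^28 mod 44 for each x (by repeated squaring, reducing mod 44 at every step), the values ψ(0), ψ(1), …, ψ(43) are: 0, 1, 36, 5, 20, 37, 4, 9, 16, 25, 12, 33, 12, 25, 16, 9, 4, 37, 20, 5, 36, 1, 0, 1, 36, 5, 20, 37, 4, 9, 16, 25, 12, 33, 12, 25, 16, 9, 4, 37, 20, 5, 36, 1.
The distinct values are {0, 1, 4, 5, 9, 12, 16, 20, 25, 33, 36, 37}; there are 12 of them.

12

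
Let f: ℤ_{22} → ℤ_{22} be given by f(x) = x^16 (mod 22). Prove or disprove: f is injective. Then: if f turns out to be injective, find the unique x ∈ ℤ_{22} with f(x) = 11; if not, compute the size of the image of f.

12

f(10): Repeated squaring mod 22: 10^1 ≡ 10, 10^2 ≡ 10² = 100 ≡ 12, 10^4 ≡ 12² = 144 ≡ 12, 10^8 ≡ 12² = 144 ≡ 12, 10^16 ≡ 12² = 144 ≡ 12. So 10^16 ≡ 12 (mod 22).
f(12): Repeated squaring mod 22: 12^1 ≡ 12, 12^2 ≡ 12² = 144 ≡ 12, 12^4 ≡ 12² = 144 ≡ 12, 12^8 ≡ 12² = 144 ≡ 12, 12^16 ≡ 12² = 144 ≡ 12. So 12^16 ≡ 12 (mod 22).
So f(10) = f(12) = 12 while 10 ≠ 12, thus f is not injective.
Since f is not injective, we determine |image(f)|. Computing x^16 mod 22 for each x (by repeated squaring, reducing mod 22 at every step), the values f(0), f(1), …, f(21) are: 0, 1, 20, 3, 4, 5, 16, 15, 14, 9, 12, 11, 12, 9, 14, 15, 16, 5, 4, 3, 20, 1.
The distinct values are {0, 1, 3, 4, 5, 9, 11, 12, 14, 15, 16, 20}; there are 12 of them.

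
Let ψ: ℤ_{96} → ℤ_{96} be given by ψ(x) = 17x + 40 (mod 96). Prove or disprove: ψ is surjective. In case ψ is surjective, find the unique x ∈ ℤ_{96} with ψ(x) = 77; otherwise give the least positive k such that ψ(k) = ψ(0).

Since gcd(17, 96) = 1, 17 is invertible modulo 96. Euclid's algorithm: 96 = 5·17 + 11, 17 = 1·11 + 6, 11 = 1·6 + 5, 6 = 1·5 + 1; back-substituting gives 1 = 17·17 − 3·96, so 17⁻¹ ≡ 17 (mod 96).
For any y ∈ ℤ_{96}, x = 17(y − 40) mod 96 satisfies ψ(x) = 17·17(y − 40) + 40 ≡ y (since 17·17 ≡ 1 mod 96). So every y has a preimage.
So ψ is surjective.
Since ψ is surjective, we compute ψ⁻¹(77): solve 17x + 40 ≡ 77 (mod 96), i.e. 17x ≡ 37 (mod 96).
Multiplying by 17⁻¹ = 17 gives x ≡ 17·37 = 629 = 6·96 + 53 ≡ 53 (mod 96).
Check: ψ(53) = 17·53 + 40 = 941 = 9·96 + 77 ≡ 77 (mod 96).

53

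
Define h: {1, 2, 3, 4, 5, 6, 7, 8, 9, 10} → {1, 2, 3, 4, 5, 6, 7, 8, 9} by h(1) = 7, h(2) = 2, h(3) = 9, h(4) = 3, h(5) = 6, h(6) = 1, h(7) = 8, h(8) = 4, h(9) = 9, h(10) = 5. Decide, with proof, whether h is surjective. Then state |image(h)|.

Every element of the codomain has a preimage: 1 = h(6), 2 = h(2), 3 = h(4), 4 = h(8), 5 = h(10), 6 = h(5), 7 = h(1), 8 = h(7), 9 = h(3).
Hence h is surjective.
The image of h is {1, 2, 3, 4, 5, 6, 7, 8, 9}, which has 9 elements.

9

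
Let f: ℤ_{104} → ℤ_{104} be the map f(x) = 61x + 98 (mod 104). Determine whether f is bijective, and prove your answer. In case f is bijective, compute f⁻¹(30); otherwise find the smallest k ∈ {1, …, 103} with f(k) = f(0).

4

By definition, injectivity means: for all x_1, x_2 in the domain, f(x_1) = f(x_2) implies x_1 = x_2.
If f(x_1) = f(x_2), then 61x_1 ≡ 61x_2 (mod 104). Because gcd(61, 104) = 1, we may cancel 61 to get x_1 ≡ x_2 (mod 104).
We now compute 61⁻¹ mod 104 explicitly. Euclid's algorithm: 104 = 1·61 + 43, 61 = 1·43 + 18, 43 = 2·18 + 7, 18 = 2·7 + 4, 7 = 1·4 + 3, 4 = 1·3 + 1; back-substituting gives 1 = 29·61 − 17·104, so 61⁻¹ ≡ 29 (mod 104).
Then y ↦ 29(y − 98) is a two-sided inverse to f, so every y ∈ ℤ_{104} has a preimage.
Hence f is bijective.
Since f is bijective, we find f⁻¹(30): we need 61x ≡ 30 − 98 ≡ 36 (mod 104). Using 61⁻¹ = 29: x ≡ 29·36 = 1044 = 10·104 + 4, so x = 4.
Check: f(4) = 61·4 + 98 = 342 = 3·104 + 30 ≡ 30 (mod 104).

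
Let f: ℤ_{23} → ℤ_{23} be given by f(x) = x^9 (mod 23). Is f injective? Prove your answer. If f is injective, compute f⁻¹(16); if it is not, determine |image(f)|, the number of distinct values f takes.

Since 23 is prime, the nonzero elements of ℤ_{23} form a cyclic group of order 22.
As gcd(9, 22) = 1, raising to the 9th power is a bijection on this group: if u^9 ≡ v^9 then (uv^{−1})^9 = 1, and the only element of order dividing gcd(9, 22) = 1 is 1, so u = v.
With f(0) = 0 this makes f injective on all of ℤ_{23}, hence bijective (finite equal-size domain and codomain). In particular f is injective.
Since f is injective, we find the preimage of 16. The inverse of x ↦ x^9 on (ℤ_{23})^× is x ↦ x^5, because 9·5 = 45 = 2·22 + 1 ≡ 1 (mod 22) and x^{22} = 1 for x ≠ 0 (Fermat). So f⁻¹(16) = 16^5 mod 23.
Repeated squaring mod 23: 16^1 ≡ 16, 16^2 ≡ 16² = 256 ≡ 3, 16^4 ≡ 3² = 9. Since 5 = 4 + 1, 16^5 ≡ 9·16: 9·16 = 144 ≡ 6. So 16^5 ≡ 6 (mod 23).
Hence f⁻¹(16) = 6.

6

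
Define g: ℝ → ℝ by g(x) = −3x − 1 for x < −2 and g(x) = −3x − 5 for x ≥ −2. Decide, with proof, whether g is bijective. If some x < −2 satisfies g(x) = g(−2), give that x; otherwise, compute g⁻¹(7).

-8/3

Both pieces are strictly decreasing (slopes −3 and −3), so each is injective on its own interval.
The left piece maps (−∞, −2) onto (5, ∞); the right piece maps [−2, ∞) onto (−∞, 1].
The images leave a gap (5 has no preimage), so g is not surjective, hence not bijective.
Because the two images are disjoint, no x < −2 has g(x) = g(−2), so we compute g⁻¹(7): 7 lies in (5, ∞), so solve −3x − 1 = 7: x = (7 + 1)/(−3) = −8/3.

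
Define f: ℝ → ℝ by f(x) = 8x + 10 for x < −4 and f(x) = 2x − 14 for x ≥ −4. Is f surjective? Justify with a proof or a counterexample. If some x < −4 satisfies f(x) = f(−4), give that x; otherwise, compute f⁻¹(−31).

Both pieces are strictly increasing (slopes 8 and 2), so each is injective on its own interval.
The left piece maps (−∞, −4) onto (−∞, −22); the right piece maps [−4, ∞) onto [−22, ∞).
These images together cover ℝ, so f is surjective.
Because the two images are disjoint, no x < −4 has f(x) = f(−4), so we compute f⁻¹(−31): −31 lies in (−∞, −22), so solve 8x + 10 = −31: x = (−31 − 10)/8 = −41/8.

-41/8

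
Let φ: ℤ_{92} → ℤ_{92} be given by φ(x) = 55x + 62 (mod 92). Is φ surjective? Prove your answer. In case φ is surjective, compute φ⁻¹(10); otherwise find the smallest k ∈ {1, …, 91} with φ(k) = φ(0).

Since gcd(55, 92) = 1, 55 is invertible modulo 92. Euclid's algorithm: 92 = 1·55 + 37, 55 = 1·37 + 18, 37 = 2·18 + 1; back-substituting gives 1 = 87·55 − 52·92, so 55⁻¹ ≡ 87 (mod 92).
For any y ∈ ℤ_{92}, x = 87(y − 62) mod 92 satisfies φ(x) = 55·87(y − 62) + 62 ≡ y (since 55·87 ≡ 1 mod 92). So every y has a preimage.
Therefore φ is surjective.
Since φ is surjective, we find φ⁻¹(10): we need 55x ≡ 10 − 62 ≡ 40 (mod 92). Using 55⁻¹ = 87: x ≡ 87·40 = 3480 = 37·92 + 76, so x = 76.
Check: φ(76) = 55·76 + 62 = 4242 = 46·92 + 10 ≡ 10 (mod 92).

76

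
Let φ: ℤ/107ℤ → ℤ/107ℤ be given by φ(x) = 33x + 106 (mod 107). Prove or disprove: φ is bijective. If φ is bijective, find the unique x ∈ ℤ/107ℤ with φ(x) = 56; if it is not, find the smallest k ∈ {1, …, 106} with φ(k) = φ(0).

99

Suppose φ(a) = φ(b) in ℤ/107ℤ. Then 33a + 106 ≡ 33b + 106 (mod 107), so 33(a − b) ≡ 0 (mod 107).
Since gcd(33, 107) = 1, 33 is invertible modulo 107, so a − b ≡ 0 (mod 107), i.e. a = b.
We now compute 33⁻¹ mod 107 explicitly. Euclid's algorithm: 107 = 3·33 + 8, 33 = 4·8 + 1; back-substituting gives 1 = 13·33 − 4·107, so 33⁻¹ ≡ 13 (mod 107).
Then y ↦ 13(y − 106) is a two-sided inverse to φ, so every y ∈ ℤ/107ℤ has a preimage.
So φ is bijective.
Since φ is bijective, we find φ⁻¹(56): we need 33x ≡ 56 − 106 ≡ 57 (mod 107). Using 33⁻¹ = 13: x ≡ 13·57 = 741 = 6·107 + 99, so x = 99.
Check: φ(99) = 33·99 + 106 = 3373 = 31·107 + 56 ≡ 56 (mod 107).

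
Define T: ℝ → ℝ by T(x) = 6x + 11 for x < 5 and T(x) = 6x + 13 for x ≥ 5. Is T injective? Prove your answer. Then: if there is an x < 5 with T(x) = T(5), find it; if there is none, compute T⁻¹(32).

7/2

Both pieces are strictly increasing (slopes 6 and 6), so each is injective on its own interval.
The left piece maps (−∞, 5) onto (−∞, 41); the right piece maps [5, ∞) onto [43, ∞).
These images are disjoint, so no value is attained by both pieces. Thus T is injective.
Because the two images are disjoint, no x < 5 has T(x) = T(5), so we compute T⁻¹(32): 32 lies in (−∞, 41), so solve 6x + 11 = 32: x = (32 − 11)/6 = 7/2.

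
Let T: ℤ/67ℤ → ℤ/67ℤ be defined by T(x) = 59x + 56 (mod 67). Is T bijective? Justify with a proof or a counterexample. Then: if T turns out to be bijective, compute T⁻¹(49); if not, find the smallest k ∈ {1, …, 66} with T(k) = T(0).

Suppose T(a) = T(b) in ℤ/67ℤ. Then 59a + 56 ≡ 59b + 56 (mod 67), therefore 59(a − b) ≡ 0 (mod 67).
Since gcd(59, 67) = 1, 59 is invertible modulo 67, thus a − b ≡ 0 (mod 67), i.e. a = b.
We now compute 59⁻¹ mod 67 explicitly. Euclid's algorithm: 67 = 1·59 + 8, 59 = 7·8 + 3, 8 = 2·3 + 2, 3 = 1·2 + 1; back-substituting gives 1 = 25·59 − 22·67, so 59⁻¹ ≡ 25 (mod 67).
For any y ∈ ℤ/67ℤ, x = 25(y − 56) mod 67 satisfies T(x) = 59·25(y − 56) + 56 ≡ y (since 59·25 ≡ 1 mod 67). So every y has a preimage.
Thus T is bijective.
Since T is bijective, we compute T⁻¹(49): solve 59x + 56 ≡ 49 (mod 67), i.e. 59x ≡ 60 (mod 67).
Multiplying by 59⁻¹ = 25 gives x ≡ 25·60 = 1500 = 22·67 + 26 ≡ 26 (mod 67).
Check: T(26) = 59·26 + 56 = 1590 = 23·67 + 49 ≡ 49 (mod 67).

26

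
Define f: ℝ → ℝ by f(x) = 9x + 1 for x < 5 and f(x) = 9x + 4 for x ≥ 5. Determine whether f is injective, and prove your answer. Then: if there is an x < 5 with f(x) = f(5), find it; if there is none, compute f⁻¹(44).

43/9

Both pieces are strictly increasing (slopes 9 and 9), so each is injective on its own interval.
The left piece maps (−∞, 5) onto (−∞, 46); the right piece maps [5, ∞) onto [49, ∞).
These images are disjoint, so no value is attained by both pieces. So f is injective.
Because the two images are disjoint, no x < 5 has f(x) = f(5), so we compute f⁻¹(44): 44 lies in (−∞, 46), so solve 9x + 1 = 44: x = (44 − 1)/9 = 43/9.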